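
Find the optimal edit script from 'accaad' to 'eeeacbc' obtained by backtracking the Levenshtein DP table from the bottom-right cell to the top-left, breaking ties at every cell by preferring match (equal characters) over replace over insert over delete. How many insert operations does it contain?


Edit distance = 6. Backtracking from cell (6, 7) with preference match > replace > insert > delete,
then listing the resulting alignment 'accaad' -> 'eeeacbc' left to right:
  Step 1: replace a->e
  Step 2: replace c->e
  Step 3: replace c->e
  Step 4: keep 'a'
  Step 5: insert 'c' [insertion #1]
  Step 6: replace a->b
  Step 7: replace d->c
Total insertions: 1

1


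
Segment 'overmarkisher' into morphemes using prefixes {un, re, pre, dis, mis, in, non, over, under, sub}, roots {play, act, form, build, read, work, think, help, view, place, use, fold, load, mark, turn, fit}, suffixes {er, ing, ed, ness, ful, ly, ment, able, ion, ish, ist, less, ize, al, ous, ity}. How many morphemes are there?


Segmenting 'overmarkisher' against the inventory:
  'over' -> prefix (morpheme 1)
  'mark' -> root (morpheme 2)
  'ish' -> suffix (morpheme 3)
  'er' -> suffix (morpheme 4)
Total morphemes: 4

4


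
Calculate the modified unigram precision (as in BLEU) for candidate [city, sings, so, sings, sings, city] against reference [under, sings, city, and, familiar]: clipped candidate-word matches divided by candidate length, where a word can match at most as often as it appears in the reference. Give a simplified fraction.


Reference word counts: {'and': 1, 'city': 1, 'familiar': 1, 'sings': 1, 'under': 1}
Checking each candidate word (with clipping):
  'city' -> in reference (ref count 1, used 1/1) -> match (matches: 1)
  'sings' -> in reference (ref count 1, used 1/1) -> match (matches: 2)
  'so' -> not in reference -> no match (matches: 2)
  'sings' -> ref count 1 already used up (1/1) -> clipped, no match (matches: 2)
  'sings' -> ref count 1 already used up (1/1) -> clipped, no match (matches: 2)
  'city' -> ref count 1 already used up (1/1) -> clipped, no match (matches: 2)
Clipped matches: 2, Candidate length: 6
Precision = 2/6 = 1/3

1/3


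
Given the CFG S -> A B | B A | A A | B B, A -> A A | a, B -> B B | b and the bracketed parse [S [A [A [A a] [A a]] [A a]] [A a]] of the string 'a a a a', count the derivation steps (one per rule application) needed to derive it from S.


Every bracketed nonterminal node [X ...] in the tree is produced by exactly one rule application.
Reading the tree off as a leftmost derivation:
  Step 1: S  =>  A A   (applied S -> A A)
  Step 2: A A  =>  A A A   (applied A -> A A)
  Step 3: A A A  =>  A A A A   (applied A -> A A)
  Step 4: A A A A  =>  a A A A   (applied A -> a)
  Step 5: a A A A  =>  a a A A   (applied A -> a)
  Step 6: a a A A  =>  a a a A   (applied A -> a)
  Step 7: a a a A  =>  a a a a   (applied A -> a)
Final yield: a a a a
Total rewrite steps: 7

7


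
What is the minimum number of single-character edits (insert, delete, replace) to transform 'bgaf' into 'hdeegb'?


Building DP table for s1='bgaf' (len 4) and s2='hdeegb' (len 6):
       h  d  e  e  g  b
    0  1  2  3  4  5  6
  b 1  1  2  3  4  5  5
  g 2  2  2  3  4  4  5
  a 3  3  3  3  4  5  5
  f 4  4  4  4  4  5  6
Edit distance = dp[4][6] = 6

6


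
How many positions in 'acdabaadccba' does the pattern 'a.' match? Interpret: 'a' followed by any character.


Pattern: a. means 'a' followed by any character.
Scanning 'acdabaadccba' position-by-position:
  Pos 0: window 'ac' -> MATCH
  Pos 1: window 'cd' -> no
  Pos 2: window 'da' -> no
  Pos 3: window 'ab' -> MATCH
  Pos 4: window 'ba' -> no
  Pos 5: window 'aa' -> MATCH
  Pos 6: window 'ad' -> MATCH
  Pos 7: window 'dc' -> no
  Pos 8: window 'cc' -> no
  Pos 9: window 'cb' -> no
  Pos 10: window 'ba' -> no
  Pos 11: window 'a' -> no
Total matches: 4

4


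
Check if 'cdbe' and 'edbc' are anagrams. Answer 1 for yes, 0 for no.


Sort characters of 'cdbe': 'bcde'
Sort characters of 'edbc': 'bcde'
Sorted forms match -> they ARE anagrams
Result: 1

1


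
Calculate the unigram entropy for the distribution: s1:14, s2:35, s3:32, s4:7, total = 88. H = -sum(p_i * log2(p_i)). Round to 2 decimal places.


Computing entropy H = -sum(p_i * log2(p_i)):
  s1: p = 14/88 = 0.1591, -p*log2(p) = 0.4219
  s2: p = 35/88 = 0.3977, -p*log2(p) = 0.5290
  s3: p = 32/88 = 0.3636, -p*log2(p) = 0.5307
  s4: p = 7/88 = 0.0795, -p*log2(p) = 0.2905
H = sum of terms = 1.7721
Rounded to 2 decimals: 1.77

1.77


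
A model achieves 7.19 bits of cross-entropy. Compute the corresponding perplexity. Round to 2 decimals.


Perplexity formula: PP = 2^H
H = 7.19
PP = 2^7.19
Decompose: 2^7.19 = 2^7 * 2^0.19
2^7 = 128, 2^0.19 ~ 1.1407637
PP ~ 128 * 1.1407637 = 146.0177536
Rounded to 2 decimals: 146.02

146.02


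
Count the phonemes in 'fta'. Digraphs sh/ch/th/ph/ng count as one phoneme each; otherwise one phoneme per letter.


Parsing 'fta' greedily, digraphs first:
  'f' -> consonant phoneme (phonemes so far: 1)
  't' -> consonant phoneme (phonemes so far: 2)
  'a' -> vowel phoneme (phonemes so far: 3)
Total phonemes: 3

3


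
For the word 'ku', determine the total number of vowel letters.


Scanning each character of 'ku':
  Position 1: 'k' -> consonant (running count: 0)
  Position 2: 'u' -> vowel (running count: 1)
Total vowels: 1

1


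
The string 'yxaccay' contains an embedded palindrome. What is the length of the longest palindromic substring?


Scanning 'yxaccay' for palindromic substrings.
Substring at positions 2-5: 'acca'.
Check: reverse('acca') = 'acca' -> palindrome confirmed.
Neighbouring characters ('x' / 'y') break symmetry, so it cannot extend further.
No longer palindromic substring exists; longest length = 4

4


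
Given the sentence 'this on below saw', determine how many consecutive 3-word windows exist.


Word trigrams from [4] words:
  Trigram 1: (this on below)
  Trigram 2: (on below saw)
Total word trigrams: 4 - 2 = 2

2


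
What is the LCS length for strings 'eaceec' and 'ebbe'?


DP table for LCS of 'eaceec' and 'ebbe':
       e  b  b  e
    0  0  0  0  0
  e 0  1  1  1  1
  a 0  1  1  1  1
  c 0  1  1  1  1
  e 0  1  1  1  2
  e 0  1  1  1  2
  c 0  1  1  1  2
LCS: 'ee'
LCS length = 2

2


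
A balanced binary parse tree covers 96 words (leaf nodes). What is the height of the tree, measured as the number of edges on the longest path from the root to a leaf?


In a balanced binary tree with n leaves the deepest leaf is ceil(log2(n)) edges below the root.
log2(96) = 6.5850
ceil(6.5850) = 7
height (edges) = 7

7


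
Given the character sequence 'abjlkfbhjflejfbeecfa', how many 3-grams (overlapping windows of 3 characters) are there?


String 'abjlkfbhjflejfbeecfa' has length L = 20.
Number of overlapping n-grams = L - n + 1
Substituting: 20 - 3 + 1 = 18

18


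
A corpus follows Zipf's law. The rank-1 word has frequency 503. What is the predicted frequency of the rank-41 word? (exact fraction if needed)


Zipf's law: freq(rank) = f1 / rank
f1 = 503, rank = 41
freq = 503 / 41
GCD(503, 41) = 1
Simplified: 503/41

503/41


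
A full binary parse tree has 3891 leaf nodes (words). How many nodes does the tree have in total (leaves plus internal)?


Leaf nodes (terminals): 3891
Internal nodes = n - 1 = 3891 - 1 = 3890
Total = leaves + internal = 3891 + 3890 = 7781

7781


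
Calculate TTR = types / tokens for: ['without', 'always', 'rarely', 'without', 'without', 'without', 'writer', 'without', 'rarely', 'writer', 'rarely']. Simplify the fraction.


Tokens: 11
Unique types: ('always', 'rarely', 'without', 'writer') = 4
TTR = 4/11
Already in lowest terms.

4/11


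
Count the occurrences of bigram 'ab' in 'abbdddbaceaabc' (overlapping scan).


Scanning 'abbdddbaceaabc' for bigram 'ab':
  Position 0: 'ab' -> MATCH
  Position 1: 'bb' -> no
  Position 2: 'bd' -> no
  Position 3: 'dd' -> no
  Position 4: 'dd' -> no
  Position 5: 'db' -> no
  Position 6: 'ba' -> no
  Position 7: 'ac' -> no
  Position 8: 'ce' -> no
  Position 9: 'ea' -> no
  Position 10: 'aa' -> no
  Position 11: 'ab' -> MATCH
  Position 12: 'bc' -> no
Total matches: 2

2


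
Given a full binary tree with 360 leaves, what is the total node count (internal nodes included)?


Leaf nodes (terminals): 360
Internal nodes = n - 1 = 360 - 1 = 359
Total = leaves + internal = 360 + 359 = 719

719


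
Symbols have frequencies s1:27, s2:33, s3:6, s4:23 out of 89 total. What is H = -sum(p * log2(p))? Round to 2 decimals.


Computing entropy H = -sum(p_i * log2(p_i)):
  s1: p = 27/89 = 0.3034, -p*log2(p) = 0.5221
  s2: p = 33/89 = 0.3708, -p*log2(p) = 0.5307
  s3: p = 6/89 = 0.0674, -p*log2(p) = 0.2623
  s4: p = 23/89 = 0.2584, -p*log2(p) = 0.5045
H = sum of terms = 1.8196
Rounded to 2 decimals: 1.82

1.82


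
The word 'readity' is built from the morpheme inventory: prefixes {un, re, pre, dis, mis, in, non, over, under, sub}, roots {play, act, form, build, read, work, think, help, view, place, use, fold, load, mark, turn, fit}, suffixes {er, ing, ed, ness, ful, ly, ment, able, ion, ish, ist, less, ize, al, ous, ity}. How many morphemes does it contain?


Segmenting 'readity' against the inventory:
  'read' -> root (morpheme 1)
  'ity' -> suffix (morpheme 2)
Total morphemes: 2

2


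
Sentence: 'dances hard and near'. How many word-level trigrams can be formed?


Word trigrams from [4] words:
  Trigram 1: (dances hard and)
  Trigram 2: (hard and near)
Total word trigrams: 4 - 2 = 2

2


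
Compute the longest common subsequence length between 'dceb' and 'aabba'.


DP table for LCS of 'dceb' and 'aabba':
       a  a  b  b  a
    0  0  0  0  0  0
  d 0  0  0  0  0  0
  c 0  0  0  0  0  0
  e 0  0  0  0  0  0
  b 0  0  0  1  1  1
LCS: 'b'
LCS length = 1

1


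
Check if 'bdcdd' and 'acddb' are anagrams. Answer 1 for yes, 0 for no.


Sort characters of 'bdcdd': 'bcddd'
Sort characters of 'acddb': 'abcdd'
Sorted forms differ -> they are NOT anagrams
Result: 0

0


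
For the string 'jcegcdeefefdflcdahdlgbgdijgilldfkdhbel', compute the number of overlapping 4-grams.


String 'jcegcdeefefdflcdahdlgbgdijgilldfkdhbel' has length L = 38.
Number of overlapping n-grams = L - n + 1
Substituting: 38 - 4 + 1 = 35

35


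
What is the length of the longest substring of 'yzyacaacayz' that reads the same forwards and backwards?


Scanning 'yzyacaacayz' for palindromic substrings.
Substring at positions 1-10: 'zyacaacayz'.
Check: reverse('zyacaacayz') = 'zyacaacayz' -> palindrome confirmed.
Neighbouring characters ('y' / '-') break symmetry, so it cannot extend further.
No longer palindromic substring exists; longest length = 10

10


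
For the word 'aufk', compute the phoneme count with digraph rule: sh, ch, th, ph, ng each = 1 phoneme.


Parsing 'aufk' greedily, digraphs first:
  'a' -> vowel phoneme (phonemes so far: 1)
  'u' -> vowel phoneme (phonemes so far: 2)
  'f' -> consonant phoneme (phonemes so far: 3)
  'k' -> consonant phoneme (phonemes so far: 4)
Total phonemes: 4

4


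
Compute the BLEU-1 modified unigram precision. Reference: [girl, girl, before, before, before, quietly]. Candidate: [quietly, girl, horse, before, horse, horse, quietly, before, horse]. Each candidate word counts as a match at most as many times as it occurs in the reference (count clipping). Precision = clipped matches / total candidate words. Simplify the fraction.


Reference word counts: {'before': 3, 'girl': 2, 'quietly': 1}
Checking each candidate word (with clipping):
  'quietly' -> in reference (ref count 1, used 1/1) -> match (matches: 1)
  'girl' -> in reference (ref count 2, used 1/2) -> match (matches: 2)
  'horse' -> not in reference -> no match (matches: 2)
  'before' -> in reference (ref count 3, used 1/3) -> match (matches: 3)
  'horse' -> not in reference -> no match (matches: 3)
  'horse' -> not in reference -> no match (matches: 3)
  'quietly' -> ref count 1 already used up (1/1) -> clipped, no match (matches: 3)
  'before' -> in reference (ref count 3, used 2/3) -> match (matches: 4)
  'horse' -> not in reference -> no match (matches: 4)
Clipped matches: 4, Candidate length: 9
Precision = 4/9

4/9


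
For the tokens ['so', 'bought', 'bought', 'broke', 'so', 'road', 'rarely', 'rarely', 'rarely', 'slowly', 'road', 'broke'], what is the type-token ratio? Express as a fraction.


Tokens: 12
Unique types: ('bought', 'broke', 'rarely', 'road', 'slowly', 'so') = 6
TTR = 6/12
Simplify: divide both by 6 -> 1/2
TTR = 1/2

1/2


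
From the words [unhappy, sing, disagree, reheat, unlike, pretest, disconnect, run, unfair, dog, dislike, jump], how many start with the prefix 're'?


Checking each word for prefix 're':
  'unhappy' -> no (count: 0)
  'sing' -> no (count: 0)
  'disagree' -> no (count: 0)
  'reheat' -> YES, starts with 're' (count: 1)
  'unlike' -> no (count: 1)
  'pretest' -> no (count: 1)
  'disconnect' -> no (count: 1)
  'run' -> no (count: 1)
  'unfair' -> no (count: 1)
  'dog' -> no (count: 1)
  'dislike' -> no (count: 1)
  'jump' -> no (count: 1)
Total with prefix 're': 1

1


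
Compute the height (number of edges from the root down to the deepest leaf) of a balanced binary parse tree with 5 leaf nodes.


In a balanced binary tree with n leaves the deepest leaf is ceil(log2(n)) edges below the root.
log2(5) = 2.3219
ceil(2.3219) = 3
height (edges) = 3

3


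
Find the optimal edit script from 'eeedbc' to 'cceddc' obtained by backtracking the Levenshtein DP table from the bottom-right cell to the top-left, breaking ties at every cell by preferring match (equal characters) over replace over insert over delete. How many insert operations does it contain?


Edit distance = 3. Backtracking from cell (6, 6) with preference match > replace > insert > delete,
then listing the resulting alignment 'eeedbc' -> 'cceddc' left to right:
  Step 1: replace e->c
  Step 2: replace e->c
  Step 3: keep 'e'
  Step 4: keep 'd'
  Step 5: replace b->d
  Step 6: keep 'c'
Total insertions: 0

0


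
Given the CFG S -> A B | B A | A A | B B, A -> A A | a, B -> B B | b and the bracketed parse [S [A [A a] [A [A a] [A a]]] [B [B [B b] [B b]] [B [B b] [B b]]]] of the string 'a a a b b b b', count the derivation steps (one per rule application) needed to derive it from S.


Every bracketed nonterminal node [X ...] in the tree is produced by exactly one rule application.
Reading the tree off as a leftmost derivation:
  Step 1: S  =>  A B   (applied S -> A B)
  Step 2: A B  =>  A A B   (applied A -> A A)
  Step 3: A A B  =>  a A B   (applied A -> a)
  Step 4: a A B  =>  a A A B   (applied A -> A A)
  Step 5: a A A B  =>  a a A B   (applied A -> a)
  Step 6: a a A B  =>  a a a B   (applied A -> a)
  Step 7: a a a B  =>  a a a B B   (applied B -> B B)
  Step 8: a a a B B  =>  a a a B B B   (applied B -> B B)
  Step 9: a a a B B B  =>  a a a b B B   (applied B -> b)
  Step 10: a a a b B B  =>  a a a b b B   (applied B -> b)
  Step 11: a a a b b B  =>  a a a b b B B   (applied B -> B B)
  Step 12: a a a b b B B  =>  a a a b b b B   (applied B -> b)
  Step 13: a a a b b b B  =>  a a a b b b b   (applied B -> b)
Final yield: a a a b b b b
Total rewrite steps: 13

13


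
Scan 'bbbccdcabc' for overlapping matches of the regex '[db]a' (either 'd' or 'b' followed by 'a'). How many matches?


Pattern: [db]a means either 'd' or 'b' followed by 'a'.
Scanning 'bbbccdcabc' position-by-position:
  Pos 0: window 'bb' -> no
  Pos 1: window 'bb' -> no
  Pos 2: window 'bc' -> no
  Pos 3: window 'cc' -> no
  Pos 4: window 'cd' -> no
  Pos 5: window 'dc' -> no
  Pos 6: window 'ca' -> no
  Pos 7: window 'ab' -> no
  Pos 8: window 'bc' -> no
  Pos 9: window 'c' -> no
Total matches: 0

0


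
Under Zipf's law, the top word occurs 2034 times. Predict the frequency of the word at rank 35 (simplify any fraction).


Zipf's law: freq(rank) = f1 / rank
f1 = 2034, rank = 35
freq = 2034 / 35
GCD(2034, 35) = 1
Simplified: 2034/35

2034/35


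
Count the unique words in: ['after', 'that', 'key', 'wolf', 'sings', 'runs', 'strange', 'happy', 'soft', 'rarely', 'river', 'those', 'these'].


Listing all tokens and tracking unique types:
  Token 1: 'after' -> NEW (unique so far: 1)
  Token 2: 'that' -> NEW (unique so far: 2)
  Token 3: 'key' -> NEW (unique so far: 3)
  Token 4: 'wolf' -> NEW (unique so far: 4)
  Token 5: 'sings' -> NEW (unique so far: 5)
  Token 6: 'runs' -> NEW (unique so far: 6)
  Token 7: 'strange' -> NEW (unique so far: 7)
  Token 8: 'happy' -> NEW (unique so far: 8)
  Token 9: 'soft' -> NEW (unique so far: 9)
  Token 10: 'rarely' -> NEW (unique so far: 10)
  Token 11: 'river' -> NEW (unique so far: 11)
  Token 12: 'those' -> NEW (unique so far: 12)
  Token 13: 'these' -> NEW (unique so far: 13)
Unique types: ('after', 'happy', 'key', 'rarely', 'river', 'runs', 'sings', 'soft', 'strange', 'that', 'these', 'those', 'wolf')
Vocabulary size: 13

13


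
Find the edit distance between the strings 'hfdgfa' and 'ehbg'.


Building DP table for s1='hfdgfa' (len 6) and s2='ehbg' (len 4):
       e  h  b  g
    0  1  2  3  4
  h 1  1  1  2  3
  f 2  2  2  2  3
  d 3  3  3  3  3
  g 4  4  4  4  3
  f 5  5  5  5  4
  a 6  6  6  6  5
Edit distance = dp[6][4] = 5

5


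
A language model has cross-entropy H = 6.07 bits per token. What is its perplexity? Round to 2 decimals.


Perplexity formula: PP = 2^H
H = 6.07
PP = 2^6.07
Decompose: 2^6.07 = 2^6 * 2^0.07
2^6 = 64, 2^0.07 ~ 1.0497167
PP ~ 64 * 1.0497167 = 67.1818688
Rounded to 2 decimals: 67.18

67.18


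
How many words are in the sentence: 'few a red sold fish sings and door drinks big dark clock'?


Counting words by splitting on spaces:
  Word 1: 'few'
  Word 2: 'a'
  Word 3: 'red'
  Word 4: 'sold'
  Word 5: 'fish'
  Word 6: 'sings'
  Word 7: 'and'
  Word 8: 'door'
  Word 9: 'drinks'
  Word 10: 'big'
  Word 11: 'dark'
  Word 12: 'clock'
Total words: 12

12


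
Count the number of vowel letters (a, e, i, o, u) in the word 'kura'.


Scanning each character of 'kura':
  Position 1: 'k' -> consonant (running count: 0)
  Position 2: 'u' -> vowel (running count: 1)
  Position 3: 'r' -> consonant (running count: 1)
  Position 4: 'a' -> vowel (running count: 2)
Total vowels: 2

2


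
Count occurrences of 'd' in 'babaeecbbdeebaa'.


Scanning 'babaeecbbdeebaa' for 'd':
  Position 9: 'd' -> MATCH (count: 1)
Total occurrences of 'd': 1

1


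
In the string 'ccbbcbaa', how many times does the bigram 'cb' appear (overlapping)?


Scanning 'ccbbcbaa' for bigram 'cb':
  Position 0: 'cc' -> no
  Position 1: 'cb' -> MATCH
  Position 2: 'bb' -> no
  Position 3: 'bc' -> no
  Position 4: 'cb' -> MATCH
  Position 5: 'ba' -> no
  Position 6: 'aa' -> no
Total matches: 2

2


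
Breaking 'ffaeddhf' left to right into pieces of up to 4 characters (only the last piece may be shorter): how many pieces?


'ffaeddhf' has 8 characters.
Chunking with max size 4:
  Chunk 1: 'ffae' (positions 0-3)
  Chunk 2: 'ddhf' (positions 4-7)
Total chunks: ceil(8 / 4) = 2

2


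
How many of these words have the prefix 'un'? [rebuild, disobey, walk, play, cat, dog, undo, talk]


Checking each word for prefix 'un':
  'rebuild' -> no (count: 0)
  'disobey' -> no (count: 0)
  'walk' -> no (count: 0)
  'play' -> no (count: 0)
  'cat' -> no (count: 0)
  'dog' -> no (count: 0)
  'undo' -> YES, starts with 'un' (count: 1)
  'talk' -> no (count: 1)
Total with prefix 'un': 1

1


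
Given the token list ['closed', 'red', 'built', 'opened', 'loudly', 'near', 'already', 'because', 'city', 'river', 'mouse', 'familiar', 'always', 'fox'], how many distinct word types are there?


Listing all tokens and tracking unique types:
  Token 1: 'closed' -> NEW (unique so far: 1)
  Token 2: 'red' -> NEW (unique so far: 2)
  Token 3: 'built' -> NEW (unique so far: 3)
  Token 4: 'opened' -> NEW (unique so far: 4)
  Token 5: 'loudly' -> NEW (unique so far: 5)
  Token 6: 'near' -> NEW (unique so far: 6)
  Token 7: 'already' -> NEW (unique so far: 7)
  Token 8: 'because' -> NEW (unique so far: 8)
  Token 9: 'city' -> NEW (unique so far: 9)
  Token 10: 'river' -> NEW (unique so far: 10)
  Token 11: 'mouse' -> NEW (unique so far: 11)
  Token 12: 'familiar' -> NEW (unique so far: 12)
  Token 13: 'always' -> NEW (unique so far: 13)
  Token 14: 'fox' -> NEW (unique so far: 14)
Unique types: ('already', 'always', 'because', 'built', 'city', 'closed', 'familiar', 'fox', 'loudly', 'mouse', 'near', 'opened', 'red', 'river')
Vocabulary size: 14

14


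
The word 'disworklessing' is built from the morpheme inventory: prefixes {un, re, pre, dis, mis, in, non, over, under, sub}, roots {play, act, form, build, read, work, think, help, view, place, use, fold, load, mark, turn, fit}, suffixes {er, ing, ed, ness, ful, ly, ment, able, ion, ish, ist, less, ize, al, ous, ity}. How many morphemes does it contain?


Segmenting 'disworklessing' against the inventory:
  'dis' -> prefix (morpheme 1)
  'work' -> root (morpheme 2)
  'less' -> suffix (morpheme 3)
  'ing' -> suffix (morpheme 4)
Total morphemes: 4

4


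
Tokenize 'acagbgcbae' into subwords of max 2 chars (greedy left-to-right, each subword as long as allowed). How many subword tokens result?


'acagbgcbae' has 10 characters.
Chunking with max size 2:
  Chunk 1: 'ac' (positions 0-1)
  Chunk 2: 'ag' (positions 2-3)
  Chunk 3: 'bg' (positions 4-5)
  Chunk 4: 'cb' (positions 6-7)
  Chunk 5: 'ae' (positions 8-9)
Total chunks: ceil(10 / 2) = 5

5


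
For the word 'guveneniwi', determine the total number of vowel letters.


Scanning each character of 'guveneniwi':
  Position 1: 'g' -> consonant (running count: 0)
  Position 2: 'u' -> vowel (running count: 1)
  Position 3: 'v' -> consonant (running count: 1)
  Position 4: 'e' -> vowel (running count: 2)
  Position 5: 'n' -> consonant (running count: 2)
  Position 6: 'e' -> vowel (running count: 3)
  Position 7: 'n' -> consonant (running count: 3)
  Position 8: 'i' -> vowel (running count: 4)
  Position 9: 'w' -> consonant (running count: 4)
  Position 10: 'i' -> vowel (running count: 5)
Total vowels: 5

5


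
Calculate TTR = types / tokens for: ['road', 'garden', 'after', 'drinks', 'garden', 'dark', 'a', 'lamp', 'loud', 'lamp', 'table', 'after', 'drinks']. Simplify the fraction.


Tokens: 13
Unique types: ('a', 'after', 'dark', 'drinks', 'garden', 'lamp', 'loud', 'road', 'table') = 9
TTR = 9/13
Already in lowest terms.

9/13


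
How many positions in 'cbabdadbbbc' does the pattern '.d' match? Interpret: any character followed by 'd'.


Pattern: .d means any character followed by 'd'.
Scanning 'cbabdadbbbc' position-by-position:
  Pos 0: window 'cb' -> no
  Pos 1: window 'ba' -> no
  Pos 2: window 'ab' -> no
  Pos 3: window 'bd' -> MATCH
  Pos 4: window 'da' -> no
  Pos 5: window 'ad' -> MATCH
  Pos 6: window 'db' -> no
  Pos 7: window 'bb' -> no
  Pos 8: window 'bb' -> no
  Pos 9: window 'bc' -> no
  Pos 10: window 'c' -> no
Total matches: 2

2


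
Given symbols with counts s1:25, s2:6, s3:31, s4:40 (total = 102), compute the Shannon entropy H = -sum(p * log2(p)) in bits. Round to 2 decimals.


Computing entropy H = -sum(p_i * log2(p_i)):
  s1: p = 25/102 = 0.2451, -p*log2(p) = 0.4972
  s2: p = 6/102 = 0.0588, -p*log2(p) = 0.2404
  s3: p = 31/102 = 0.3039, -p*log2(p) = 0.5222
  s4: p = 40/102 = 0.3922, -p*log2(p) = 0.5296
H = sum of terms = 1.7894
Rounded to 2 decimals: 1.79

1.79


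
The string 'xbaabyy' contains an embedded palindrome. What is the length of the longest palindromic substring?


Scanning 'xbaabyy' for palindromic substrings.
Substring at positions 1-4: 'baab'.
Check: reverse('baab') = 'baab' -> palindrome confirmed.
Neighbouring characters ('x' / 'y') break symmetry, so it cannot extend further.
No longer palindromic substring exists; longest length = 4

4


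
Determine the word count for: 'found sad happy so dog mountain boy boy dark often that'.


Counting words by splitting on spaces:
  Word 1: 'found'
  Word 2: 'sad'
  Word 3: 'happy'
  Word 4: 'so'
  Word 5: 'dog'
  Word 6: 'mountain'
  Word 7: 'boy'
  Word 8: 'boy'
  Word 9: 'dark'
  Word 10: 'often'
  Word 11: 'that'
Total words: 11

11


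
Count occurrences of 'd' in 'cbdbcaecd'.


Scanning 'cbdbcaecd' for 'd':
  Position 2: 'd' -> MATCH (count: 1)
  Position 8: 'd' -> MATCH (count: 2)
Total occurrences of 'd': 2

2


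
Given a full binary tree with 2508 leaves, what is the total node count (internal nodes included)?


Leaf nodes (terminals): 2508
Internal nodes = n - 1 = 2508 - 1 = 2507
Total = leaves + internal = 2508 + 2507 = 5015

5015


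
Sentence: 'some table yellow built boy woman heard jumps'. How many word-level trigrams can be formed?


Word trigrams from [8] words:
  Trigram 1: (some table yellow)
  Trigram 2: (table yellow built)
  Trigram 3: (yellow built boy)
  Trigram 4: (built boy woman)
  Trigram 5: (boy woman heard)
  Trigram 6: (woman heard jumps)
Total word trigrams: 8 - 2 = 6

6


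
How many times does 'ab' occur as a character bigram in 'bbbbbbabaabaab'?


Scanning 'bbbbbbabaabaab' for bigram 'ab':
  Position 0: 'bb' -> no
  Position 1: 'bb' -> no
  Position 2: 'bb' -> no
  Position 3: 'bb' -> no
  Position 4: 'bb' -> no
  Position 5: 'ba' -> no
  Position 6: 'ab' -> MATCH
  Position 7: 'ba' -> no
  Position 8: 'aa' -> no
  Position 9: 'ab' -> MATCH
  Position 10: 'ba' -> no
  Position 11: 'aa' -> no
  Position 12: 'ab' -> MATCH
Total matches: 3

3


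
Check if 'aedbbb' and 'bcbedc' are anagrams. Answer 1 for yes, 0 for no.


Sort characters of 'aedbbb': 'abbbde'
Sort characters of 'bcbedc': 'bbccde'
Sorted forms differ -> they are NOT anagrams
Result: 0

0


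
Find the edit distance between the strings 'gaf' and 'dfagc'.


Building DP table for s1='gaf' (len 3) and s2='dfagc' (len 5):
       d  f  a  g  c
    0  1  2  3  4  5
  g 1  1  2  3  3  4
  a 2  2  2  2  3  4
  f 3  3  2  3  3  4
Edit distance = dp[3][5] = 4

4


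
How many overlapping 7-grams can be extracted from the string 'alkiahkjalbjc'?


String 'alkiahkjalbjc' has length L = 13.
Number of overlapping n-grams = L - n + 1
Substituting: 13 - 7 + 1 = 7

7


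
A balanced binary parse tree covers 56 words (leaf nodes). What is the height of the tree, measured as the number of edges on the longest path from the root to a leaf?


In a balanced binary tree with n leaves the deepest leaf is ceil(log2(n)) edges below the root.
log2(56) = 5.8074
ceil(5.8074) = 6
height (edges) = 6

6


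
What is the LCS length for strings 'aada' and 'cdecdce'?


DP table for LCS of 'aada' and 'cdecdce':
       c  d  e  c  d  c  e
    0  0  0  0  0  0  0  0
  a 0  0  0  0  0  0  0  0
  a 0  0  0  0  0  0  0  0
  d 0  0  1  1  1  1  1  1
  a 0  0  1  1  1  1  1  1
LCS: 'd'
LCS length = 1

1


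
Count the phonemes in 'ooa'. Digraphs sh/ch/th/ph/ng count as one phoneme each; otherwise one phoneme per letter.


Parsing 'ooa' greedily, digraphs first:
  'o' -> vowel phoneme (phonemes so far: 1)
  'o' -> vowel phoneme (phonemes so far: 2)
  'a' -> vowel phoneme (phonemes so far: 3)
Total phonemes: 3

3


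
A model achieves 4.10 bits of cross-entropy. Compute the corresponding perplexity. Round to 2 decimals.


Perplexity formula: PP = 2^H
H = 4.10
PP = 2^4.10
Decompose: 2^4.10 = 2^4 * 2^0.10
2^4 = 16, 2^0.10 ~ 1.0717735
PP ~ 16 * 1.0717735 = 17.1483760
Rounded to 2 decimals: 17.15

17.15


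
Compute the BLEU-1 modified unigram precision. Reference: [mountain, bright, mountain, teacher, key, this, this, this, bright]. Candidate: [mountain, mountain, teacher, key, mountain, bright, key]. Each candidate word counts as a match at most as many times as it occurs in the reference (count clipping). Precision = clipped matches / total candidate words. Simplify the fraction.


Reference word counts: {'bright': 2, 'key': 1, 'mountain': 2, 'teacher': 1, 'this': 3}
Checking each candidate word (with clipping):
  'mountain' -> in reference (ref count 2, used 1/2) -> match (matches: 1)
  'mountain' -> in reference (ref count 2, used 2/2) -> match (matches: 2)
  'teacher' -> in reference (ref count 1, used 1/1) -> match (matches: 3)
  'key' -> in reference (ref count 1, used 1/1) -> match (matches: 4)
  'mountain' -> ref count 2 already used up (2/2) -> clipped, no match (matches: 4)
  'bright' -> in reference (ref count 2, used 1/2) -> match (matches: 5)
  'key' -> ref count 1 already used up (1/1) -> clipped, no match (matches: 5)
Clipped matches: 5, Candidate length: 7
Precision = 5/7

5/7


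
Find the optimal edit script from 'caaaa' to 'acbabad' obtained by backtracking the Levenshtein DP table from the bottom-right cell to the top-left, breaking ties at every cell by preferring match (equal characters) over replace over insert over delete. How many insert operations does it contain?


Edit distance = 4. Backtracking from cell (5, 7) with preference match > replace > insert > delete,
then listing the resulting alignment 'caaaa' -> 'acbabad' left to right:
  Step 1: insert 'a' [insertion #1]
  Step 2: keep 'c'
  Step 3: insert 'b' [insertion #2]
  Step 4: keep 'a'
  Step 5: replace a->b
  Step 6: keep 'a'
  Step 7: replace a->d
Total insertions: 2

2


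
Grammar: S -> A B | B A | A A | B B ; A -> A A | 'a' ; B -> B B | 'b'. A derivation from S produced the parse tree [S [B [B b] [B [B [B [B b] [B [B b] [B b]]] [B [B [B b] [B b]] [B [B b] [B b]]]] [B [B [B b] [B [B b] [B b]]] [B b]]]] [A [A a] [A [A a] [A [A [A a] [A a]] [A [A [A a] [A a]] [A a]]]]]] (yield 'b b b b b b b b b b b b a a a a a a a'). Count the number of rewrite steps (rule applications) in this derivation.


Every bracketed nonterminal node [X ...] in the tree is produced by exactly one rule application.
Reading the tree off as a leftmost derivation:
  Step 1: S  =>  B A   (applied S -> B A)
  Step 2: B A  =>  B B A   (applied B -> B B)
  Step 3: B B A  =>  b B A   (applied B -> b)
  Step 4: b B A  =>  b B B A   (applied B -> B B)
  Step 5: b B B A  =>  b B B B A   (applied B -> B B)
  Step 6: b B B B A  =>  b B B B B A   (applied B -> B B)
  Step 7: b B B B B A  =>  b b B B B A   (applied B -> b)
  Step 8: b b B B B A  =>  b b B B B B A   (applied B -> B B)
  Step 9: b b B B B B A  =>  b b b B B B A   (applied B -> b)
  Step 10: b b b B B B A  =>  b b b b B B A   (applied B -> b)
  Step 11: b b b b B B A  =>  b b b b B B B A   (applied B -> B B)
  Step 12: b b b b B B B A  =>  b b b b B B B B A   (applied B -> B B)
  Step 13: b b b b B B B B A  =>  b b b b b B B B A   (applied B -> b)
  Step 14: b b b b b B B B A  =>  b b b b b b B B A   (applied B -> b)
  Step 15: b b b b b b B B A  =>  b b b b b b B B B A   (applied B -> B B)
  Step 16: b b b b b b B B B A  =>  b b b b b b b B B A   (applied B -> b)
  Step 17: b b b b b b b B B A  =>  b b b b b b b b B A   (applied B -> b)
  Step 18: b b b b b b b b B A  =>  b b b b b b b b B B A   (applied B -> B B)
  Step 19: b b b b b b b b B B A  =>  b b b b b b b b B B B A   (applied B -> B B)
  Step 20: b b b b b b b b B B B A  =>  b b b b b b b b b B B A   (applied B -> b)
  Step 21: b b b b b b b b b B B A  =>  b b b b b b b b b B B B A   (applied B -> B B)
  Step 22: b b b b b b b b b B B B A  =>  b b b b b b b b b b B B A   (applied B -> b)
  Step 23: b b b b b b b b b b B B A  =>  b b b b b b b b b b b B A   (applied B -> b)
  Step 24: b b b b b b b b b b b B A  =>  b b b b b b b b b b b b A   (applied B -> b)
  Step 25: b b b b b b b b b b b b A  =>  b b b b b b b b b b b b A A   (applied A -> A A)
  Step 26: b b b b b b b b b b b b A A  =>  b b b b b b b b b b b b a A   (applied A -> a)
  Step 27: b b b b b b b b b b b b a A  =>  b b b b b b b b b b b b a A A   (applied A -> A A)
  Step 28: b b b b b b b b b b b b a A A  =>  b b b b b b b b b b b b a a A   (applied A -> a)
  Step 29: b b b b b b b b b b b b a a A  =>  b b b b b b b b b b b b a a A A   (applied A -> A A)
  Step 30: b b b b b b b b b b b b a a A A  =>  b b b b b b b b b b b b a a A A A   (applied A -> A A)
  Step 31: b b b b b b b b b b b b a a A A A  =>  b b b b b b b b b b b b a a a A A   (applied A -> a)
  Step 32: b b b b b b b b b b b b a a a A A  =>  b b b b b b b b b b b b a a a a A   (applied A -> a)
  Step 33: b b b b b b b b b b b b a a a a A  =>  b b b b b b b b b b b b a a a a A A   (applied A -> A A)
  Step 34: b b b b b b b b b b b b a a a a A A  =>  b b b b b b b b b b b b a a a a A A A   (applied A -> A A)
  Step 35: b b b b b b b b b b b b a a a a A A A  =>  b b b b b b b b b b b b a a a a a A A   (applied A -> a)
  Step 36: b b b b b b b b b b b b a a a a a A A  =>  b b b b b b b b b b b b a a a a a a A   (applied A -> a)
  Step 37: b b b b b b b b b b b b a a a a a a A  =>  b b b b b b b b b b b b a a a a a a a   (applied A -> a)
Final yield: b b b b b b b b b b b b a a a a a a a
Total rewrite steps: 37

37


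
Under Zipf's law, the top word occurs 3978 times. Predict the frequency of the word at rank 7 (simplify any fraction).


Zipf's law: freq(rank) = f1 / rank
f1 = 3978, rank = 7
freq = 3978 / 7
GCD(3978, 7) = 1
Simplified: 3978/7

3978/7


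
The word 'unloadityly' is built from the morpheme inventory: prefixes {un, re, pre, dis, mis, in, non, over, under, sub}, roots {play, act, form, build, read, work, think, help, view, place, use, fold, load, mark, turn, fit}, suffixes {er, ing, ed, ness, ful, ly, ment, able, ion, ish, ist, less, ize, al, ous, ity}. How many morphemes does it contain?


Segmenting 'unloadityly' against the inventory:
  'un' -> prefix (morpheme 1)
  'load' -> root (morpheme 2)
  'ity' -> suffix (morpheme 3)
  'ly' -> suffix (morpheme 4)
Total morphemes: 4

4


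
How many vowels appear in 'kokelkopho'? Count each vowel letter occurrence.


Scanning each character of 'kokelkopho':
  Position 1: 'k' -> consonant (running count: 0)
  Position 2: 'o' -> vowel (running count: 1)
  Position 3: 'k' -> consonant (running count: 1)
  Position 4: 'e' -> vowel (running count: 2)
  Position 5: 'l' -> consonant (running count: 2)
  Position 6: 'k' -> consonant (running count: 2)
  Position 7: 'o' -> vowel (running count: 3)
  Position 8: 'p' -> consonant (running count: 3)
  Position 9: 'h' -> consonant (running count: 3)
  Position 10: 'o' -> vowel (running count: 4)
Total vowels: 4

4


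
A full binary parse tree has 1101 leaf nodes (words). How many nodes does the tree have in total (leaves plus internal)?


Leaf nodes (terminals): 1101
Internal nodes = n - 1 = 1101 - 1 = 1100
Total = leaves + internal = 1101 + 1100 = 2201

2201


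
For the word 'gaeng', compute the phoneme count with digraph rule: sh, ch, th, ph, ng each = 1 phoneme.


Parsing 'gaeng' greedily, digraphs first:
  'g' -> consonant phoneme (phonemes so far: 1)
  'a' -> vowel phoneme (phonemes so far: 2)
  'e' -> vowel phoneme (phonemes so far: 3)
  'ng' -> digraph (1 consonant phoneme) (phonemes so far: 4)
Total phonemes: 4

4


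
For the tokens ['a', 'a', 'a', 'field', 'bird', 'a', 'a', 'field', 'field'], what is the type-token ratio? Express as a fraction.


Tokens: 9
Unique types: ('a', 'bird', 'field') = 3
TTR = 3/9
Simplify: divide both by 3 -> 1/3
TTR = 1/3

1/3


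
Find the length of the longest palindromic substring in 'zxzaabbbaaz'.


Scanning 'zxzaabbbaaz' for palindromic substrings.
Substring at positions 2-10: 'zaabbbaaz'.
Check: reverse('zaabbbaaz') = 'zaabbbaaz' -> palindrome confirmed.
Neighbouring characters ('x' / '-') break symmetry, so it cannot extend further.
No longer palindromic substring exists; longest length = 9

9


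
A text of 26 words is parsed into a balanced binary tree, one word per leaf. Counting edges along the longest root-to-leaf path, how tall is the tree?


In a balanced binary tree with n leaves the deepest leaf is ceil(log2(n)) edges below the root.
log2(26) = 4.7004
ceil(4.7004) = 5
height (edges) = 5

5


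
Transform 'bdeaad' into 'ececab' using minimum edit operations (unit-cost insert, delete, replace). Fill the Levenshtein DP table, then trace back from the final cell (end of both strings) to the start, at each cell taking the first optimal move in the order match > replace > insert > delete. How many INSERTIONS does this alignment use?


Edit distance = 4. Backtracking from cell (6, 6) with preference match > replace > insert > delete,
then listing the resulting alignment 'bdeaad' -> 'ececab' left to right:
  Step 1: replace b->e
  Step 2: replace d->c
  Step 3: keep 'e'
  Step 4: replace a->c
  Step 5: keep 'a'
  Step 6: replace d->b
Total insertions: 0

0


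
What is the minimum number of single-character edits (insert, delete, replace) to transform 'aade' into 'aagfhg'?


Building DP table for s1='aade' (len 4) and s2='aagfhg' (len 6):
       a  a  g  f  h  g
    0  1  2  3  4  5  6
  a 1  0  1  2  3  4  5
  a 2  1  0  1  2  3  4
  d 3  2  1  1  2  3  4
  e 4  3  2  2  2  3  4
Edit distance = dp[4][6] = 4

4


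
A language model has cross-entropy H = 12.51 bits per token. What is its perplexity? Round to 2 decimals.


Perplexity formula: PP = 2^H
H = 12.51
PP = 2^12.51
Decompose: 2^12.51 = 2^12 * 2^0.51
2^12 = 4096, 2^0.51 ~ 1.4240502
PP ~ 4096 * 1.4240502 = 5832.9096192
Rounded to 2 decimals: 5832.91

5832.91


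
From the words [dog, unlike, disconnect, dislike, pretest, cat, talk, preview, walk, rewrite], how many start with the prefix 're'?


Checking each word for prefix 're':
  'dog' -> no (count: 0)
  'unlike' -> no (count: 0)
  'disconnect' -> no (count: 0)
  'dislike' -> no (count: 0)
  'pretest' -> no (count: 0)
  'cat' -> no (count: 0)
  'talk' -> no (count: 0)
  'preview' -> no (count: 0)
  'walk' -> no (count: 0)
  'rewrite' -> YES, starts with 're' (count: 1)
Total with prefix 're': 1

1


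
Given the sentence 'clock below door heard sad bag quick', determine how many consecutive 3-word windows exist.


Word trigrams from [7] words:
  Trigram 1: (clock below door)
  Trigram 2: (below door heard)
  Trigram 3: (door heard sad)
  Trigram 4: (heard sad bag)
  Trigram 5: (sad bag quick)
Total word trigrams: 7 - 2 = 5

5


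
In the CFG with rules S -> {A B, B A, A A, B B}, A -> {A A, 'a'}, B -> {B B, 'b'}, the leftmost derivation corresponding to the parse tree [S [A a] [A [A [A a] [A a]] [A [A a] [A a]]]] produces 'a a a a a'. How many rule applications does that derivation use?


Every bracketed nonterminal node [X ...] in the tree is produced by exactly one rule application.
Reading the tree off as a leftmost derivation:
  Step 1: S  =>  A A   (applied S -> A A)
  Step 2: A A  =>  a A   (applied A -> a)
  Step 3: a A  =>  a A A   (applied A -> A A)
  Step 4: a A A  =>  a A A A   (applied A -> A A)
  Step 5: a A A A  =>  a a A A   (applied A -> a)
  Step 6: a a A A  =>  a a a A   (applied A -> a)
  Step 7: a a a A  =>  a a a A A   (applied A -> A A)
  Step 8: a a a A A  =>  a a a a A   (applied A -> a)
  Step 9: a a a a A  =>  a a a a a   (applied A -> a)
Final yield: a a a a a
Total rewrite steps: 9

9


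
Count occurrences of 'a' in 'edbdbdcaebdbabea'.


Scanning 'edbdbdcaebdbabea' for 'a':
  Position 7: 'a' -> MATCH (count: 1)
  Position 12: 'a' -> MATCH (count: 2)
  Position 15: 'a' -> MATCH (count: 3)
Total occurrences of 'a': 3

3


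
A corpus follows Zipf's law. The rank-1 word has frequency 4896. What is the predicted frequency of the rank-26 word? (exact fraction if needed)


Zipf's law: freq(rank) = f1 / rank
f1 = 4896, rank = 26
freq = 4896 / 26
GCD(4896, 26) = 2
Simplified: 2448/13

2448/13


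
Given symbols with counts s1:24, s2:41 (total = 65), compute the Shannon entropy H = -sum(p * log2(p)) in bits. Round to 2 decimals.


Computing entropy H = -sum(p_i * log2(p_i)):
  s1: p = 24/65 = 0.3692, -p*log2(p) = 0.5307
  s2: p = 41/65 = 0.6308, -p*log2(p) = 0.4193
H = sum of terms = 0.9500
Rounded to 2 decimals: 0.95

0.95


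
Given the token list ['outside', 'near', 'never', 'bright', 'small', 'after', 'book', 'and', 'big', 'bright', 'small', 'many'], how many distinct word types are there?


Listing all tokens and tracking unique types:
  Token 1: 'outside' -> NEW (unique so far: 1)
  Token 2: 'near' -> NEW (unique so far: 2)
  Token 3: 'never' -> NEW (unique so far: 3)
  Token 4: 'bright' -> NEW (unique so far: 4)
  Token 5: 'small' -> NEW (unique so far: 5)
  Token 6: 'after' -> NEW (unique so far: 6)
  Token 7: 'book' -> NEW (unique so far: 7)
  Token 8: 'and' -> NEW (unique so far: 8)
  Token 9: 'big' -> NEW (unique so far: 9)
  Token 10: 'bright' -> duplicate (unique so far: 9)
  Token 11: 'small' -> duplicate (unique so far: 9)
  Token 12: 'many' -> NEW (unique so far: 10)
Unique types: ('after', 'and', 'big', 'book', 'bright', 'many', 'near', 'never', 'outside', 'small')
Vocabulary size: 10

10
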